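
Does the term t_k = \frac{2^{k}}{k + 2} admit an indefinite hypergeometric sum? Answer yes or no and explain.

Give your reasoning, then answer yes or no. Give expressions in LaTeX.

No — negative degree bound, so no certificate f.

Compute t_(k+1)/t_k: get 2*(k + 2)/(k + 3).
Take A(k)=2*k + 4, B(k)=k + 3, C(k)=1.
Need (2*k + 4)·f(k+1) − (k + 2)·f(k) = 1.
Bound: deg f ≤ -1.
d = -1 < 0 ⇒ no nonzero polynomial f; not summable.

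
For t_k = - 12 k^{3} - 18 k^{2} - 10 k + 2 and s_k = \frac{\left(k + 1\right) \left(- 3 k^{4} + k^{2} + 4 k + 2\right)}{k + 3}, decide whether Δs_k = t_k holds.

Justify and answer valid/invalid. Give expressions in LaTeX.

s_(k+1) = (k + 2)*(4*k - 3*(k + 1)**4 + (k + 1)**2 + 6)/(k + 4)
s_(k+1) − s_k = 2*(-6*k**5 - 42*k**4 - 86*k**3 - 77*k**2 - 21*k + 8)/(k**2 + 7*k + 12)
(s_(k+1) − s_k) − t_k = 2*(9*k**4 + 54*k**3 + 65*k**2 + 32*k - 4)/(k**2 + 7*k + 12)

Invalid: residual \frac{2 \left(9 k^{4} + 54 k^{3} + 65 k^{2} + 32 k - 4\right)}{k^{2} + 7 k + 12} ≠ 0.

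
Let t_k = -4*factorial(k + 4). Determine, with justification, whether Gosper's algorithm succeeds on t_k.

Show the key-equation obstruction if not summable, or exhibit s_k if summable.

Compute t_(k+1)/t_k: get k + 5.
Take A(k)=k + 5, B(k)=1, C(k)=1.
Need (k + 5)·f(k+1) − (1)·f(k) = 1.
deg f ≤ -1 (via 1,0,0).
Negative degree bound (-1): no f exists, t_k not Gosper-summable.

No — negative degree bound, so no certificate f.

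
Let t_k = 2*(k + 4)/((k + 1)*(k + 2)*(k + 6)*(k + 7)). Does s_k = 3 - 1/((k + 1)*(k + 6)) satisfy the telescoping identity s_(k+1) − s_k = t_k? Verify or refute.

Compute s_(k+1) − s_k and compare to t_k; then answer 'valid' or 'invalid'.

Valid — Δs_k = t_k.

s_(k+1) = 3 - 1/((k + 2)*(k + 7))
s_(k+1) − s_k = 2*(k + 4)/(k**4 + 16*k**3 + 83*k**2 + 152*k + 84)
(s_(k+1) − s_k) − t_k = 0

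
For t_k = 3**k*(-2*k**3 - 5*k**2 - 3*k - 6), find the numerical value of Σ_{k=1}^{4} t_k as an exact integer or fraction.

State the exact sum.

Ratio r(k) = 3*(2*k**3 + 11*k**2 + 19*k + 16)/(2*k**3 + 5*k**2 + 3*k + 6).
Take A(k)=3, B(k)=1, C(k)=k**3 + 5*k**2/2 + 3*k/2 + 3.
f must satisfy (3)·f(k+1) − (1)·f(k) = k**3 + 5*k**2/2 + 3*k/2 + 3.
From deg A=0, deg B=0, deg C=3: d=3.
Solve for f: f(k) = k*(k**2 - 2*k + 3)/2 (degree 3 ≤ 3).
So s_k = (B(k−1)f/C)·t_k = (k*(k**2 - 2*k + 3)/(2*k**3 + 5*k**2 + 3*k + 6))·t_k = 3**k*k*(-k**2 + 2*k - 3).
s_(k+1) − s_k = 3**k*(-2*k**3 - 5*k**2 - 3*k - 6) = t_k.
Evaluate s at k=5 and k=1: -21870 and -6; difference -21864.

Σ = -21864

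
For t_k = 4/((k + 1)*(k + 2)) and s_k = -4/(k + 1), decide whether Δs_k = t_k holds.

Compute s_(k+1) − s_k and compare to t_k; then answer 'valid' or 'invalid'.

s_(k+1) = -4/(k + 2)
s_(k+1) − s_k = 4/((k + 1)*(k + 2))
(s_(k+1) − s_k) − t_k = 0

valid (s_(k+1) − s_k reduces to t_k)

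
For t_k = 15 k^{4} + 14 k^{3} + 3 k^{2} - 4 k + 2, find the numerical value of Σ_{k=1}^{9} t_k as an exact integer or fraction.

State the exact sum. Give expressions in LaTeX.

Compute t_(k+1)/t_k: get (15*k**4 + 74*k**3 + 135*k**2 + 104*k + 30)/(15*k**4 + 14*k**3 + 3*k**2 - 4*k + 2).
Take A(k)=1, B(k)=1, C(k)=k**4 + 14*k**3/15 + k**2/5 - 4*k/15 + 2/15.
Key eq: (1)·f(k+1) = (1)·f(k) + (k**4 + 14*k**3/15 + k**2/5 - 4*k/15 + 2/15).
deg f ≤ 5 (via 0,0,4).
Coefficient equations give f(k) = k*(3*k**4 - 4*k**3 - k**2 + 4)/15.
R(k) = B(k−1)·f(k)/C(k) = k*(3*k**4 - 4*k**3 - k**2 + 4)/(15*k**4 + 14*k**3 + 3*k**2 - 4*k + 2); s_k = R·t_k = k*(3*k**4 - 4*k**3 - k**2 + 4).
Δs = 15*k**4 + 14*k**3 + 3*k**2 - 4*k + 2, as required.
Σ_(k=1)^(9) t_k = s_(10) − s_(1) = 259040 − (2) = 259038.

Σ = 259038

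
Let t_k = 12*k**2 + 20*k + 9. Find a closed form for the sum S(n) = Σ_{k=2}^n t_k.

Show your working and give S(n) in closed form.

S(n) = 4*n**3 + 16*n**2 + 21*n - 41

r(k) = (12*k**2 + 44*k + 41)/(12*k**2 + 20*k + 9) after simplifying.
A = 1, B = 1, C = k**2 + 5*k/3 + 3/4.
f must satisfy (1)·f(k+1) − (1)·f(k) = k**2 + 5*k/3 + 3/4.
deg f ≤ 3 (via 0,0,2).
Solving with deg f ≤ 3: f(k) = k*(2*k + 1)**2/12.
Get s_k = R·t_k = k*(4*k**2 + 4*k + 1) with R(k) = B(k−1)f(k)/C(k) = k*(2*k + 1)**2/(12*k**2 + 20*k + 9).
Verify: 12*k**2 + 20*k + 9 matches t_k.
Evaluate: s_(n+1) = 4*n**3 + 16*n**2 + 21*n + 9; subtract s_(2) = 50 ⇒ S(n) = 4*n**3 + 16*n**2 + 21*n - 41.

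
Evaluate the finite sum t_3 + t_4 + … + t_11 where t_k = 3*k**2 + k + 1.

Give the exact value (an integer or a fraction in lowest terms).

Σ = 1575

Ratio r(k) = (k + 3*(k + 1)**2 + 2)/(3*k**2 + k + 1).
Gosper form: A/B · C(k+1)/C(k) with A=1, B=1, C=k**2 + k/3 + 1/3.
f must satisfy (1)·f(k+1) − (1)·f(k) = k**2 + k/3 + 1/3.
deg f ≤ 3 (via 0,0,2).
A polynomial solution: f(k) = k*(k**2 - k + 1)/3.
Get s_k = R·t_k = k*(k**2 - k + 1) with R(k) = B(k−1)f(k)/C(k) = k*(k**2 - k + 1)/(3*k**2 + k + 1).
s_(k+1) − s_k = 3*k**2 + k + 1 = t_k.
Telescoping: Σ = s_(12) − s_(3) = 1596 − (21) = 1575.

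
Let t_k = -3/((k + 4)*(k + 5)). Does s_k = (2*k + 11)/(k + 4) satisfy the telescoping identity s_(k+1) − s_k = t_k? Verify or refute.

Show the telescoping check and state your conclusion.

s_(k+1) = (2*k + 13)/(k + 5)
s_(k+1) − s_k = -3/(k**2 + 9*k + 20)
(s_(k+1) − s_k) − t_k = 0

valid; difference matches t_k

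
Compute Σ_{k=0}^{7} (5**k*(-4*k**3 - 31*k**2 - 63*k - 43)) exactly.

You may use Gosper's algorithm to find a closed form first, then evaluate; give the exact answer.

Ratio r(k) = 5*(4*k**3 + 43*k**2 + 137*k + 141)/(4*k**3 + 31*k**2 + 63*k + 43).
Take A(k)=5, B(k)=1, C(k)=k**3 + 31*k**2/4 + 63*k/4 + 43/4.
f must satisfy (5)·f(k+1) − (1)·f(k) = k**3 + 31*k**2/4 + 63*k/4 + 43/4.
d = 3 from the (0,0,3) case.
Match coefficients ⇒ f(k) = (k**3 + 4*k**2 + 2*k + 2)/4.
Certificate R = B(k−1)f/C = (k**3 + 4*k**2 + 2*k + 2)/(4*k**3 + 31*k**2 + 63*k + 43) gives s_k = 5**k*(-k**3 - 4*k**2 - 2*k - 2).
s_(k+1) − s_k = 5**k*(-4*k**3 - 31*k**2 - 63*k - 43) = t_k.
Evaluate s at k=8 and k=0: -307031250 and -2; difference -307031248.

Σ = -307031248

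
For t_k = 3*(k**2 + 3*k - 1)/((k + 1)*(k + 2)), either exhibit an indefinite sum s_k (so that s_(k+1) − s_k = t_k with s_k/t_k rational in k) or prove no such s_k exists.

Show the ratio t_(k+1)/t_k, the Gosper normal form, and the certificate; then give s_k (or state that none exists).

t_(k+1)/t_k = (k + 1)*(3*k + (k + 1)**2 + 2)/((k + 3)*(k**2 + 3*k - 1)).
So A=k + 1 and B=k + 3, with C=k**2 + 3*k - 1.
Set up (k + 1)·f(k+1) − (k + 2)·f(k) − (k**2 + 3*k - 1) = 0.
deg f ≤ 2 (via 1,1,2).
Coefficient equations give f(k) = k*(k - 2).
Get s_k = R·t_k = 3*k*(k - 2)/(k + 1) with R(k) = B(k−1)f(k)/C(k) = k*(k - 2)*(k + 2)/(k**2 + 3*k - 1).
s_(k+1) − s_k = 3*(k**2 + 3*k - 1)/(k**2 + 3*k + 2) = t_k.

s_k = 3*k*(k - 2)/(k + 1)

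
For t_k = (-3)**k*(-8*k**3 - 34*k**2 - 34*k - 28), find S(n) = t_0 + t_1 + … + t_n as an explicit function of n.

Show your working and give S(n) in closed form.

r(k) = 3*(-4*k**3 - 29*k**2 - 63*k - 52)/(4*k**3 + 17*k**2 + 17*k + 14) after simplifying.
Factor: A=-3; B=1; C=k**3 + 17*k**2/4 + 17*k/4 + 7/2.
Key eq: (-3)·f(k+1) = (1)·f(k) + (k**3 + 17*k**2/4 + 17*k/4 + 7/2).
Bound: deg f ≤ 3.
Solve for f: f(k) = -(k**3 + 2*k**2 - k + 2)/4 (degree 3 ≤ 3).
R(k) = B(k−1)·f(k)/C(k) = -(k**3 + 2*k**2 - k + 2)/(4*k**3 + 17*k**2 + 17*k + 14); s_k = R·t_k = 2*(-3)**k*(k**3 + 2*k**2 - k + 2).
s_(k+1) − s_k = (-3)**k*(-8*k**3 - 34*k**2 - 34*k - 28) = t_k.
Evaluate: s_(n+1) = (-3)**(n + 1)*(2*n**3 + 10*n**2 + 12*n + 8); subtract s_(0) = 4 ⇒ S(n) = -6*(-3)**n*n**3 - 30*(-3)**n*n**2 - 36*(-3)**n*n - 24*(-3)**n - 4.

S(n) = -6*(-3)**n*n**3 - 30*(-3)**n*n**2 - 36*(-3)**n*n - 24*(-3)**n - 4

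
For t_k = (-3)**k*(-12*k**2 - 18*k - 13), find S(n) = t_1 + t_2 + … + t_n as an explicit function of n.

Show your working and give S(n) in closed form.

S(n) = -9*(-3)**n*n**2 - 18*(-3)**n*n - 12*(-3)**n + 12

Compute t_(k+1)/t_k: get 3*(-12*k**2 - 42*k - 43)/(12*k**2 + 18*k + 13).
So A=-3 and B=1, with C=k**2 + 3*k/2 + 13/12.
Key eq: (-3)·f(k+1) = (1)·f(k) + (k**2 + 3*k/2 + 13/12).
d = 2 from the (0,0,2) case.
Solve for f: f(k) = -(3*k**2 + 1)/12 (degree 2 ≤ 2).
So s_k = (B(k−1)f/C)·t_k = (-(3*k**2 + 1)/(12*k**2 + 18*k + 13))·t_k = (-3)**k*(3*k**2 + 1).
Verify: (-3)**k*(-12*k**2 - 18*k - 13) matches t_k.
Telescope: S(n) = s_(n+1) − s_(1) = (-3)**(n + 1)*(3*n**2 + 6*n + 4) − (-12) = -9*(-3)**n*n**2 - 18*(-3)**n*n - 12*(-3)**n + 12.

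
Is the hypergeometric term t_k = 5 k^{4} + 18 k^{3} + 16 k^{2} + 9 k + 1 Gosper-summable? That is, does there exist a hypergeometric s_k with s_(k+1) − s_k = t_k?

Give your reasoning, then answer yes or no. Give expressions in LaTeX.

Yes. s_k = k \left(k^{4} + 2 k^{3} - 2 k^{2} + k - 1\right).

Step 1: r(k) = (5*k**4 + 38*k**3 + 100*k**2 + 115*k + 49)/(5*k**4 + 18*k**3 + 16*k**2 + 9*k + 1).
Take A(k)=1, B(k)=1, C(k)=k**4 + 18*k**3/5 + 16*k**2/5 + 9*k/5 + 1/5.
f must satisfy (1)·f(k+1) − (1)·f(k) = k**4 + 18*k**3/5 + 16*k**2/5 + 9*k/5 + 1/5.
d = 5 from the (0,0,4) case.
Solving with deg f ≤ 5: f(k) = k*(k**4 + 2*k**3 - 2*k**2 + k - 1)/5.
Certificate R = B(k−1)f/C = k*(k**4 + 2*k**3 - 2*k**2 + k - 1)/(5*k**4 + 18*k**3 + 16*k**2 + 9*k + 1) gives s_k = k*(k**4 + 2*k**3 - 2*k**2 + k - 1).
Check: Δs_k = 5*k**4 + 18*k**3 + 16*k**2 + 9*k + 1. ✓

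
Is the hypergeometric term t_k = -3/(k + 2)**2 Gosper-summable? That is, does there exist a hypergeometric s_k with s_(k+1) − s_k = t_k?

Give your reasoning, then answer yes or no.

Compute t_(k+1)/t_k: get (k + 2)**2/(k + 3)**2.
Normal form (A,B,C) = (k**2 + 4*k + 4, k**2 + 6*k + 9, 1).
Need (k**2 + 4*k + 4)·f(k+1) − (k**2 + 4*k + 4)·f(k) = 1.
d = 0 from the (2,2,0) case.
f = c0 ⇒ A·f(k+1) − B(k−1)·f(k) − C = -1. The system {-1 = 0} is inconsistent; no antidifference.

No — key equation has no polynomial f.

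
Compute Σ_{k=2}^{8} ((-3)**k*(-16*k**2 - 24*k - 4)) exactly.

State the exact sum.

The ratio is 3*(-4*k**2 - 14*k - 11)/(4*k**2 + 6*k + 1).
Gosper form: A/B · C(k+1)/C(k) with A=-3, B=1, C=k**2 + 3*k/2 + 1/4.
Solve (-3)·f(k+1) − (1)·f(k) = k**2 + 3*k/2 + 1/4.
From deg A=0, deg B=0, deg C=2: d=2.
Match coefficients ⇒ f(k) = -(2*k**2 - 1)/8.
Get s_k = R·t_k = (-3)**k*(4*k**2 - 2) with R(k) = B(k−1)f(k)/C(k) = -(2*k**2 - 1)/(2*(4*k**2 + 6*k + 1)).
s_(k+1) − s_k = 4*(-3)**k*(-k**2 - 3*(k + 1)**2 + 2) = t_k.
Σ_(k=2)^(8) t_k = s_(9) − s_(2) = -6337926 − (126) = -6338052.

Σ = -6338052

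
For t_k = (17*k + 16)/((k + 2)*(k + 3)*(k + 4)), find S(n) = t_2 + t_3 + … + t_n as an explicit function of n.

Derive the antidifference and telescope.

t_(k+1)/t_k = (k + 2)*(17*k + 33)/((k + 5)*(17*k + 16)).
Normal form (A,B,C) = (k + 2, k + 5, k + 16/17).
f must satisfy (k + 2)·f(k+1) − (k + 4)·f(k) = k + 16/17.
Degrees (1,1,1) ⇒ d ≤ 2.
Coefficient equations give f(k) = k*(25*k + 23)/102.
R(k) = B(k−1)·f(k)/C(k) = k*(k + 4)*(25*k + 23)/(6*(17*k + 16)); s_k = R·t_k = k*(25*k + 23)/(6*(k + 2)*(k + 3)).
Check: Δs_k = (17*k + 16)/(k**3 + 9*k**2 + 26*k + 24). ✓
Σ_(k=2)^n t_k = s_(n+1) − s_(2) = ((25*n**2 + 73*n + 48)/(6*(n**2 + 7*n + 12))) − (73/60), i.e. (59*n**2 + 73*n - 132)/(20*(n**2 + 7*n + 12)).

S(n) = (59*n**2 + 73*n - 132)/(20*(n**2 + 7*n + 12))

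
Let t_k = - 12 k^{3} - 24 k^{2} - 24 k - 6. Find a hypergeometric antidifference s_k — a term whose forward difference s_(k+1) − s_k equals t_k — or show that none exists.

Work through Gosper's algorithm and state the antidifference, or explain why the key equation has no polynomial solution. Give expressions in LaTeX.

Step 1: r(k) = (2*k**3 + 10*k**2 + 18*k + 11)/(2*k**3 + 4*k**2 + 4*k + 1).
Normal form (A,B,C) = (1, 1, k**3 + 2*k**2 + 2*k + 1/2).
Solve (1)·f(k+1) − (1)·f(k) = k**3 + 2*k**2 + 2*k + 1/2.
Degrees (0,0,3) ⇒ d ≤ 4.
Match coefficients ⇒ f(k) = k*(3*k**3 + 2*k**2 + 3*k - 2)/12.
Get s_k = R·t_k = k*(-3*k**3 - 2*k**2 - 3*k + 2) with R(k) = B(k−1)f(k)/C(k) = k*(3*k**3 + 2*k**2 + 3*k - 2)/(6*(2*k**3 + 4*k**2 + 4*k + 1)).
Check: Δs_k = -12*k**3 - 24*k**2 - 24*k - 6. ✓

s_k = k \left(- 3 k^{3} - 2 k^{2} - 3 k + 2\right)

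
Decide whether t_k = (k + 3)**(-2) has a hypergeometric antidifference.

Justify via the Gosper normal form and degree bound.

Step 1: r(k) = (k + 3)**2/(k + 4)**2.
Normal form (A,B,C) = (k**2 + 6*k + 9, k**2 + 8*k + 16, 1).
Need (k**2 + 6*k + 9)·f(k+1) − (k**2 + 6*k + 9)·f(k) = 1.
Bound: deg f ≤ 0.
Generic f = c0 gives residual -1; -1 = 0 cannot hold, so t_k is not Gosper-summable.

No — t_k has no hypergeometric antidifference.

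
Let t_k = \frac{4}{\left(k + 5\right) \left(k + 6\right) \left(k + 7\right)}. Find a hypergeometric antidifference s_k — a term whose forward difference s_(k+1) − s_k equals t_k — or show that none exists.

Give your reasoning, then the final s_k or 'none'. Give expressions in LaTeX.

r(k) = (k + 5)/(k + 8) after simplifying.
Gosper form: A/B · C(k+1)/C(k) with A=k + 5, B=k + 8, C=1.
Need (k + 5)·f(k+1) − (k + 7)·f(k) = 1.
From deg A=1, deg B=1, deg C=0: d=2.
Solve for f: f(k) = k*(k + 11)/60 (degree 2 ≤ 2).
Then R = B(k−1)f/C = k*(k + 7)*(k + 11)/60, so s_k = R(k)·t_k = k*(k + 11)/(15*(k + 5)*(k + 6)).
s_(k+1) − s_k = 4/(k**3 + 18*k**2 + 107*k + 210) = t_k.

s_k = \frac{k \left(k + 11\right)}{15 \left(k + 5\right) \left(k + 6\right)}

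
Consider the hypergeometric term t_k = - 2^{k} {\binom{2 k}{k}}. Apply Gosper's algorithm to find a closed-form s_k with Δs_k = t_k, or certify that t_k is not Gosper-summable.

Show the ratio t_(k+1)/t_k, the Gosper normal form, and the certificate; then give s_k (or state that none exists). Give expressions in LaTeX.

r(k) = 4*(2*k + 1)/(k + 1) after simplifying.
A = 8*k + 4, B = k + 1, C = 1.
Set up (8*k + 4)·f(k+1) − (k)·f(k) − (1) = 0.
Bound: deg f ≤ -1.
Bound -1 < 0, so the key equation has no polynomial solution.

no hypergeometric antidifference exists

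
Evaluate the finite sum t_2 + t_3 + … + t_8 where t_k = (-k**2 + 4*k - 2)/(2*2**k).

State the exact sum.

Σ = -1/8

The ratio is (k**2 - 2*k - 1)/(2*(k**2 - 4*k + 2)).
Take A(k)=1/2, B(k)=1, C(k)=k**2 - 4*k + 2.
Set up (1/2)·f(k+1) − (1)·f(k) − (k**2 - 4*k + 2) = 0.
Bound: deg f ≤ 2.
Solve for f: f(k) = -2*(k - 1)**2 (degree 2 ≤ 2).
Then R = B(k−1)f/C = -2*(k - 1)**2/(k**2 - 4*k + 2), so s_k = R(k)·t_k = (k**2 - 2*k + 1)/2**k.
Check: Δs_k = (-k**2 + 4*k - 2)/(2*2**k). ✓
Evaluate s at k=9 and k=2: 1/8 and 1/4; difference -1/8.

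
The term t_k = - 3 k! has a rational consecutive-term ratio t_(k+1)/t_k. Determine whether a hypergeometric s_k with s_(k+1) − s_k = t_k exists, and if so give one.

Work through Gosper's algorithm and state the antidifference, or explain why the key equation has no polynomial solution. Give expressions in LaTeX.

none (Gosper's algorithm certifies no s_k)

Ratio r(k) = k + 1.
So A=k + 1 and B=1, with C=1.
Key eq: (k + 1)·f(k+1) = (1)·f(k) + (1).
Degrees (1,0,0) ⇒ d ≤ -1.
deg f ≤ -1 is impossible — no certificate.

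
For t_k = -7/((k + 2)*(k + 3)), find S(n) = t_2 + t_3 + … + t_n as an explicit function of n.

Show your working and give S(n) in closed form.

Ratio r(k) = (k + 2)/(k + 4).
Gosper form: A/B · C(k+1)/C(k) with A=k + 2, B=k + 4, C=1.
Need (k + 2)·f(k+1) − (k + 3)·f(k) = 1.
Bound: deg f ≤ 1.
Solve for f: f(k) = k/2 (degree 1 ≤ 1).
R(k) = B(k−1)·f(k)/C(k) = k*(k + 3)/2; s_k = R·t_k = -7*k/(2*k + 4).
Verify: -7/(k**2 + 5*k + 6) matches t_k.
Evaluate: s_(n+1) = 7*(-n - 1)/(2*(n + 3)); subtract s_(2) = -7/4 ⇒ S(n) = 7*(1 - n)/(4*(n + 3)).

S(n) = 7*(1 - n)/(4*(n + 3))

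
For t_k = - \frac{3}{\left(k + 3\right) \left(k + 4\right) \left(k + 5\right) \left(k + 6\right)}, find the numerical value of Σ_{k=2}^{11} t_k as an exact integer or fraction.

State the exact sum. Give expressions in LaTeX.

Step 1: r(k) = (k + 3)/(k + 7).
A = k + 3, B = k + 7, C = 1.
Set up (k + 3)·f(k+1) − (k + 6)·f(k) − (1) = 0.
Degrees (1,1,0) ⇒ d ≤ 3.
Solving with deg f ≤ 3: f(k) = k*(k**2 + 12*k + 47)/180.
So s_k = (B(k−1)f/C)·t_k = (k*(k + 6)*(k**2 + 12*k + 47)/180)·t_k = k*(-k**2 - 12*k - 47)/(60*(k + 3)*(k + 4)*(k + 5)).
Δs = -3/(k**4 + 18*k**3 + 119*k**2 + 342*k + 360), as required.
Telescoping: Σ = s_(12) − s_(2) = -67/4080 − (-1/84) = -43/9520.

Σ = -43/9520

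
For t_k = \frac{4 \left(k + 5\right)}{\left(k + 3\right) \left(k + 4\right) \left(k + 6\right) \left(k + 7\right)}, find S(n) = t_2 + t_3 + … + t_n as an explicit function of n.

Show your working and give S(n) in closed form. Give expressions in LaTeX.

The ratio is (k + 3)*(k + 6)**2/((k + 5)**2*(k + 8)).
Normal form (A,B,C) = (k + 3, k + 8, k**2 + 10*k + 25).
f must satisfy (k + 3)·f(k+1) − (k + 7)·f(k) = k**2 + 10*k + 25.
Bound: deg f ≤ 4.
Coefficient equations give f(k) = k*(k + 4)*(k + 5)*(k + 9)/36.
Certificate R = B(k−1)f/C = k*(k + 4)*(k + 7)*(k + 9)/(36*(k + 5)) gives s_k = k*(k + 9)/(9*(k**2 + 9*k + 18)).
Verify: 4*(k + 5)/(k**4 + 20*k**3 + 145*k**2 + 450*k + 504) matches t_k.
Evaluate: s_(n+1) = (n**2 + 11*n + 10)/(9*(n**2 + 11*n + 28)); subtract s_(2) = 11/180 ⇒ S(n) = (n**2 + 11*n - 12)/(20*(n**2 + 11*n + 28)).

S(n) = \frac{n^{2} + 11 n - 12}{20 \left(n^{2} + 11 n + 28\right)}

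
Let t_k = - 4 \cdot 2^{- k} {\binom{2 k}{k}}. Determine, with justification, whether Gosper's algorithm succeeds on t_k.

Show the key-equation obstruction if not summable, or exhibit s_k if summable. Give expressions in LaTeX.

Compute t_(k+1)/t_k: get (2*k + 1)/(k + 1).
So A=2*k + 1 and B=k + 1, with C=1.
f must satisfy (2*k + 1)·f(k+1) − (k)·f(k) = 1.
Degrees (1,1,0) ⇒ d ≤ -1.
Bound -1 < 0, so the key equation has no polynomial solution.

No — negative degree bound, so no certificate f.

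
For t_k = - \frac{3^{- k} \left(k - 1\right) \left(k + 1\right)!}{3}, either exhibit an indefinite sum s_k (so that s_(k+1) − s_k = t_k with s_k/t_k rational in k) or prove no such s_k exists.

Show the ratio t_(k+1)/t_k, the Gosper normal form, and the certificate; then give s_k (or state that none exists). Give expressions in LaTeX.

t_(k+1)/t_k = k*(k + 2)/(3*(k - 1)).
So A=k/3 + 2/3 and B=1, with C=k - 1.
Set up (k/3 + 2/3)·f(k+1) − (1)·f(k) − (k - 1) = 0.
From deg A=1, deg B=0, deg C=1: d=0.
Match coefficients ⇒ f(k) = 3.
Then R = B(k−1)f/C = 3/(k - 1), so s_k = R(k)·t_k = -factorial(k + 1)/3**k.
Check: Δs_k = -(k - 1)*factorial(k + 1)/(3*3**k). ✓

s_k = - 3^{- k} \left(k + 1\right)!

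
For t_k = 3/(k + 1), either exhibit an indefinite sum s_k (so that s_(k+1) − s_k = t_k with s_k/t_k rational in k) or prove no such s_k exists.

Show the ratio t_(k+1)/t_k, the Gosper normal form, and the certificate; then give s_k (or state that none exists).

no hypergeometric antidifference exists

t_(k+1)/t_k = (k + 1)/(k + 2).
So A=k + 1 and B=k + 2, with C=1.
Key eq: (k + 1)·f(k+1) = (k + 1)·f(k) + (1).
From deg A=1, deg B=1, deg C=0: d=0.
Write f(k) = c0. Then LHS − RHS = -1, requiring -1 = 0: contradictory. No certificate.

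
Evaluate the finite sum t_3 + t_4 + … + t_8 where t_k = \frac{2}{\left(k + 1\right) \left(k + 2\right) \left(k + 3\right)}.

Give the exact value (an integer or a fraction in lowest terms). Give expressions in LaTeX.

Σ = 9/220

t_(k+1)/t_k = (k + 1)/(k + 4).
So A=k + 1 and B=k + 4, with C=1.
Need (k + 1)·f(k+1) − (k + 3)·f(k) = 1.
Degrees (1,1,0) ⇒ d ≤ 2.
Match coefficients ⇒ f(k) = k*(k + 3)/4.
Then R = B(k−1)f/C = k*(k + 3)**2/4, so s_k = R(k)·t_k = k*(k + 3)/(2*(k + 1)*(k + 2)).
Check: Δs_k = 2/(k**3 + 6*k**2 + 11*k + 6). ✓
Σ_(k=3)^(8) t_k = s_(9) − s_(3) = 27/55 − (9/20) = 9/220.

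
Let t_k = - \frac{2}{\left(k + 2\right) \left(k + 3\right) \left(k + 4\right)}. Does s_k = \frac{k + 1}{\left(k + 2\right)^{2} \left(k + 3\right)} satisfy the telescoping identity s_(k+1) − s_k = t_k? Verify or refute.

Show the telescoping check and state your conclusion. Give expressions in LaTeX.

s_(k+1) = (k + 2)/((k + 3)**2*(k + 4))
s_(k+1) − s_k = (-(k + 1)*(k + 3)*(k + 4) + (k + 2)**3)/((k + 2)**2*(k + 3)**2*(k + 4))
(s_(k+1) − s_k) − t_k = (3*k + 8)/(k**5 + 14*k**4 + 77*k**3 + 208*k**2 + 276*k + 144)

Invalid: residual \frac{3 k + 8}{k^{5} + 14 k^{4} + 77 k^{3} + 208 k^{2} + 276 k + 144} ≠ 0.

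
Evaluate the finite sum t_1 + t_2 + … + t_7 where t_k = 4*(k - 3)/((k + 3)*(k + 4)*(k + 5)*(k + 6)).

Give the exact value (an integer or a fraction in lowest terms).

Σ = -7/858

Ratio r(k) = (k - 2)*(k + 3)/((k - 3)*(k + 7)).
Factor: A=k + 3; B=k + 7; C=k - 3.
Set up (k + 3)·f(k+1) − (k + 6)·f(k) − (k - 3) = 0.
Degrees (1,1,1) ⇒ d ≤ 3.
A polynomial solution: f(k) = -k*(k**2 + 12*k + 107)/120.
Get s_k = R·t_k = k*(-k**2 - 12*k - 107)/(30*(k + 3)*(k + 4)*(k + 5)) with R(k) = B(k−1)f(k)/C(k) = -k*(k + 6)*(k**2 + 12*k + 107)/(120*(k - 3)).
s_(k+1) − s_k = 4*(k - 3)/(k**4 + 18*k**3 + 119*k**2 + 342*k + 360) = t_k.
Evaluate s at k=8 and k=1: -89/2145 and -1/30; difference -7/858.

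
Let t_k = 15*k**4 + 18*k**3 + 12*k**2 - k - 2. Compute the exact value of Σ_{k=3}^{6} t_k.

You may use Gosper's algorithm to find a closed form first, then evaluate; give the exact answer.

Σ = 42652

Compute t_(k+1)/t_k: get (15*k**4 + 78*k**3 + 156*k**2 + 137*k + 42)/(15*k**4 + 18*k**3 + 12*k**2 - k - 2).
Take A(k)=1, B(k)=1, C(k)=k**4 + 6*k**3/5 + 4*k**2/5 - k/15 - 2/15.
Key eq: (1)·f(k+1) = (1)·f(k) + (k**4 + 6*k**3/5 + 4*k**2/5 - k/15 - 2/15).
Degrees (0,0,4) ⇒ d ≤ 5.
Solving with deg f ≤ 5: f(k) = k**2*(3*k**3 - 3*k**2 - 2)/15.
Certificate R = B(k−1)f/C = k**2*(3*k**3 - 3*k**2 - 2)/(15*k**4 + 18*k**3 + 12*k**2 - k - 2) gives s_k = k**2*(3*k**3 - 3*k**2 - 2).
s_(k+1) − s_k = 15*k**4 + 18*k**3 + 12*k**2 - k - 2 = t_k.
Evaluate s at k=7 and k=3: 43120 and 468; difference 42652.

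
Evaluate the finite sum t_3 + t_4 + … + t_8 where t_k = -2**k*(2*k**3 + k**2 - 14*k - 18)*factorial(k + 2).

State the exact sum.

Σ = -919683074880

Step 1: r(k) = 2*(2*k**4 + 13*k**3 + 15*k**2 - 47*k - 87)/(2*k**3 + k**2 - 14*k - 18).
A = 2*k + 6, B = 1, C = k**3 + k**2/2 - 7*k - 9.
Set up (2*k + 6)·f(k+1) − (1)·f(k) − (k**3 + k**2/2 - 7*k - 9) = 0.
d = 2 from the (1,0,3) case.
A polynomial solution: f(k) = k*(k - 4)/2.
R(k) = B(k−1)·f(k)/C(k) = k*(k - 4)/(2*k**3 + k**2 - 14*k - 18); s_k = R·t_k = -2**k*k*(k - 4)*factorial(k + 2).
s_(k+1) − s_k = -2**k*(2*k**3 + k**2 - 14*k - 18)*factorial(k + 2) = t_k.
Evaluate s at k=9 and k=3: -919683072000 and 2880; difference -919683074880.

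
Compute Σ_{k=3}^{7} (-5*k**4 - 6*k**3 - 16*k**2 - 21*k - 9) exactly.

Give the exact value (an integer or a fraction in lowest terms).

Σ = -30675

Compute t_(k+1)/t_k: get (5*k**4 + 26*k**3 + 64*k**2 + 91*k + 57)/(5*k**4 + 6*k**3 + 16*k**2 + 21*k + 9).
A = 1, B = 1, C = k**4 + 6*k**3/5 + 16*k**2/5 + 21*k/5 + 9/5.
Key eq: (1)·f(k+1) = (1)·f(k) + (k**4 + 6*k**3/5 + 16*k**2/5 + 21*k/5 + 9/5).
From deg A=0, deg B=0, deg C=4: d=5.
A polynomial solution: f(k) = k*(k**4 - k**3 + 4*k**2 + 4*k + 1)/5.
R(k) = B(k−1)·f(k)/C(k) = k*(k**4 - k**3 + 4*k**2 + 4*k + 1)/(5*k**4 + 6*k**3 + 16*k**2 + 21*k + 9); s_k = R·t_k = k*(-k**4 + k**3 - 4*k**2 - 4*k - 1).
s_(k+1) − s_k = -5*k**4 - 6*k**3 - 16*k**2 - 21*k - 9 = t_k.
Evaluate s at k=8 and k=3: -30984 and -309; difference -30675.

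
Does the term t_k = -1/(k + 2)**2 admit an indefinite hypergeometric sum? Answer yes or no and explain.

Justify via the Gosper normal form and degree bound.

The ratio is (k + 2)**2/(k + 3)**2.
Gosper form: A/B · C(k+1)/C(k) with A=k**2 + 4*k + 4, B=k**2 + 6*k + 9, C=1.
Key eq: (k**2 + 4*k + 4)·f(k+1) = (k**2 + 4*k + 4)·f(k) + (1).
From deg A=2, deg B=2, deg C=0: d=0.
f = c0 ⇒ A·f(k+1) − B(k−1)·f(k) − C = -1. The system {-1 = 0} is inconsistent; no antidifference.

No — t_k has no hypergeometric antidifference.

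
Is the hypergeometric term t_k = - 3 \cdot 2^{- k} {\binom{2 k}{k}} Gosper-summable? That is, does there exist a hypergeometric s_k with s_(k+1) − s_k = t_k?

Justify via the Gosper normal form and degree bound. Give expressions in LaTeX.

No. Not Gosper-summable.

t_(k+1)/t_k = (2*k + 1)/(k + 1).
Normal form (A,B,C) = (2*k + 1, k + 1, 1).
f must satisfy (2*k + 1)·f(k+1) − (k)·f(k) = 1.
From deg A=1, deg B=1, deg C=0: d=-1.
Bound -1 < 0, so the key equation has no polynomial solution.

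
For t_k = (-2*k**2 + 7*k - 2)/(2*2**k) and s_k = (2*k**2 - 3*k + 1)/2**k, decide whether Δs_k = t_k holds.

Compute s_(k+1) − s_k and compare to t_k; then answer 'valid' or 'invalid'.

s_(k+1) = k*(2*k + 1)/(2*2**k)
s_(k+1) − s_k = (-2*k**2 + 7*k - 2)/(2*2**k)
(s_(k+1) − s_k) − t_k = 0

valid; difference matches t_k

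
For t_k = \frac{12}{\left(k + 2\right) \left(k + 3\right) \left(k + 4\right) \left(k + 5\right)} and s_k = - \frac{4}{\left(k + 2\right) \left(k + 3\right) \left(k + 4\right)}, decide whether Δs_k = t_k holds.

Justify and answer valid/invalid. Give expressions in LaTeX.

Valid: the claim telescopes to t_k.

s_(k+1) = -4/((k + 3)*(k + 4)*(k + 5))
s_(k+1) − s_k = 12/((k + 2)*(k + 3)*(k + 4)*(k + 5))
(s_(k+1) − s_k) − t_k = 0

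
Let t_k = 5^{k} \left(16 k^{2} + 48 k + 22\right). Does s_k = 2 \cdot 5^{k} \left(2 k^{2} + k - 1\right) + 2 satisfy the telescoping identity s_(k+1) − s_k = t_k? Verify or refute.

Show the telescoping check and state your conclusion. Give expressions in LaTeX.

s_(k+1) = 2*5**(k + 1)*(k + 2*(k + 1)**2) + 2
s_(k+1) − s_k = 5**k*(16*k**2 + 48*k + 22)
(s_(k+1) − s_k) − t_k = 0

Valid — Δs_k = t_k.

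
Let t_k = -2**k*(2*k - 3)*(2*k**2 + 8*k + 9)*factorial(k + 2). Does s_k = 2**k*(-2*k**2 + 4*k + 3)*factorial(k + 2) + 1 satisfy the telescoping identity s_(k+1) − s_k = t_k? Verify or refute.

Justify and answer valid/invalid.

s_(k+1) = 2**(k + 1)*(4*k - 2*(k + 1)**2 + 7)*factorial(k + 3) + 1
s_(k+1) − s_k = -2**k*(2*k - 3)*(2*k**2 + 8*k + 9)*factorial(k + 2)
(s_(k+1) − s_k) − t_k = 0

Valid: the claim telescopes to t_k.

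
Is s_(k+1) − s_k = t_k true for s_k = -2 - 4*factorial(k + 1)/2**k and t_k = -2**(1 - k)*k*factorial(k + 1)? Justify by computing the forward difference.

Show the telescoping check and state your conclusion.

s_(k+1) = -4*2**(-k - 1)*factorial(k + 2) - 2
s_(k+1) − s_k = -2**(1 - k)*k*factorial(k + 1)
(s_(k+1) − s_k) − t_k = 0

valid (s_(k+1) − s_k reduces to t_k)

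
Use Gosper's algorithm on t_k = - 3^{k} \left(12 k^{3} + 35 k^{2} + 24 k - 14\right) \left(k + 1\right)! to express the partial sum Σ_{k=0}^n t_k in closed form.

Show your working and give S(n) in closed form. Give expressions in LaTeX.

Step 1: r(k) = 3*(12*k**4 + 95*k**3 + 272*k**2 + 317*k + 114)/(12*k**3 + 35*k**2 + 24*k - 14).
Factor: A=3*k + 6; B=1; C=k**3 + 35*k**2/12 + 2*k - 7/6.
Need (3*k + 6)·f(k+1) − (1)·f(k) = k**3 + 35*k**2/12 + 2*k - 7/6.
From deg A=1, deg B=0, deg C=3: d=2.
Solving with deg f ≤ 2: f(k) = (4*k**2 - 3*k - 4)/12.
So s_k = (B(k−1)f/C)·t_k = ((4*k**2 - 3*k - 4)/(12*k**3 + 35*k**2 + 24*k - 14))·t_k = 3**k*(-4*k**2 + 3*k + 4)*factorial(k + 1).
Verify: -3**k*(12*k**3 + 35*k**2 + 24*k - 14)*factorial(k + 1) matches t_k.
s_(n+1) = -3**(n + 1)*(4*n**2 + 5*n - 3)*factorial(n + 2) and s_(0) = 4, so S(n) = -12*3**n*n**4*factorial(n) - 51*3**n*n**3*factorial(n) - 60*3**n*n**2*factorial(n) - 3*3**n*n*factorial(n) + 18*3**n*factorial(n) - 4.

S(n) = - 12 \cdot 3^{n} n^{4} n! - 51 \cdot 3^{n} n^{3} n! - 60 \cdot 3^{n} n^{2} n! - 3 \cdot 3^{n} n n! + 18 \cdot 3^{n} n! - 4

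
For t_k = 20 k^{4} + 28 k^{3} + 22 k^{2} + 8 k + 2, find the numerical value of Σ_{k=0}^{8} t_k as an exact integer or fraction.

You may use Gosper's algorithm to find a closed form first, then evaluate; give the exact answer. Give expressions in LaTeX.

Σ = 216522

The ratio is (10*k**4 + 54*k**3 + 113*k**2 + 108*k + 40)/(10*k**4 + 14*k**3 + 11*k**2 + 4*k + 1).
Gosper form: A/B · C(k+1)/C(k) with A=1, B=1, C=k**4 + 7*k**3/5 + 11*k**2/10 + 2*k/5 + 1/10.
Key eq: (1)·f(k+1) = (1)·f(k) + (k**4 + 7*k**3/5 + 11*k**2/10 + 2*k/5 + 1/10).
deg f ≤ 5 (via 0,0,4).
Coefficient equations give f(k) = k*(4*k**4 - 3*k**3 + 1)/20.
Then R = B(k−1)f/C = k*(4*k**4 - 3*k**3 + 1)/(2*(2*k**2 + 2*k + 1)*(5*k**2 + 2*k + 1)), so s_k = R(k)·t_k = 4*k**5 - 3*k**4 + k.
s_(k+1) − s_k = 20*k**4 + 28*k**3 + 22*k**2 + 8*k + 2 = t_k.
Σ_(k=0)^(8) t_k = s_(9) − s_(0) = 216522 − (0) = 216522.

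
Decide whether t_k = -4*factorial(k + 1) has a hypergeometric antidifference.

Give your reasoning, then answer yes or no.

No. Not Gosper-summable.

Compute t_(k+1)/t_k: get k + 2.
A = k + 2, B = 1, C = 1.
Set up (k + 2)·f(k+1) − (1)·f(k) − (1) = 0.
Bound: deg f ≤ -1.
deg f ≤ -1 is impossible — no certificate.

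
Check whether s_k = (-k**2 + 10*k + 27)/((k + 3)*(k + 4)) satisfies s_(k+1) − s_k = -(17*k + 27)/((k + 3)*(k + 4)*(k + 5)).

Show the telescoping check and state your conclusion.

s_(k+1) = (10*k - (k + 1)**2 + 37)/((k + 4)*(k + 5))
s_(k+1) − s_k = (-17*k - 27)/(k**3 + 12*k**2 + 47*k + 60)
(s_(k+1) − s_k) − t_k = 0

Valid — Δs_k = t_k.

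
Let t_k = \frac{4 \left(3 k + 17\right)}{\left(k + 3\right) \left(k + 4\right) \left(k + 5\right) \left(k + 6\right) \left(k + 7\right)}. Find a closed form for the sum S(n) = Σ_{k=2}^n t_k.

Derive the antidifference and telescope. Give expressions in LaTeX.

S(n) = \frac{n^{3} + 16 n^{2} + 83 n - 100}{60 \left(n^{3} + 16 n^{2} + 83 n + 140\right)}

Ratio r(k) = (k + 3)*(3*k + 20)/((k + 8)*(3*k + 17)).
Normal form (A,B,C) = (k + 3, k + 8, k + 17/3).
f must satisfy (k + 3)·f(k+1) − (k + 7)·f(k) = k + 17/3.
From deg A=1, deg B=1, deg C=1: d=4.
Solve for f: f(k) = k*(k + 5)*(k**2 + 13*k + 54)/216 (degree 4 ≤ 4).
Then R = B(k−1)f/C = k*(k + 5)*(k + 7)*(k**2 + 13*k + 54)/(72*(3*k + 17)), so s_k = R(k)·t_k = k*(k**2 + 13*k + 54)/(18*(k**3 + 13*k**2 + 54*k + 72)).
Verify: 4*(3*k + 17)/(k**5 + 25*k**4 + 245*k**3 + 1175*k**2 + 2754*k + 2520) matches t_k.
Σ_(k=2)^n t_k = s_(n+1) − s_(2) = ((n**3 + 16*n**2 + 83*n + 68)/(18*(n**3 + 16*n**2 + 83*n + 140))) − (7/180), i.e. (n**3 + 16*n**2 + 83*n - 100)/(60*(n**3 + 16*n**2 + 83*n + 140)).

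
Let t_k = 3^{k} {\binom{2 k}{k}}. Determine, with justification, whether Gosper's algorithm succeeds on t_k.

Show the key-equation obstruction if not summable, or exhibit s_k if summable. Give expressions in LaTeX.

No — key equation has no polynomial f.

Step 1: r(k) = 6*(2*k + 1)/(k + 1).
Gosper form: A/B · C(k+1)/C(k) with A=12*k + 6, B=k + 1, C=1.
Key eq: (12*k + 6)·f(k+1) = (k)·f(k) + (1).
From deg A=1, deg B=1, deg C=0: d=-1.
Bound -1 < 0, so the key equation has no polynomial solution.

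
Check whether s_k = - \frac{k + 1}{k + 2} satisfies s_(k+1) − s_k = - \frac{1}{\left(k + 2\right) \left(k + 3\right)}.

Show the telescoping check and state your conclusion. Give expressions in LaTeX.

Valid: the claim telescopes to t_k.

s_(k+1) = (-k - 2)/(k + 3)
s_(k+1) − s_k = -1/(k**2 + 5*k + 6)
(s_(k+1) − s_k) − t_k = 0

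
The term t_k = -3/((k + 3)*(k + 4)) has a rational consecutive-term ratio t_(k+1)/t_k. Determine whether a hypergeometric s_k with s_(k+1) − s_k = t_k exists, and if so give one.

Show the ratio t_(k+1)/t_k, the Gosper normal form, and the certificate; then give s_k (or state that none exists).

s_k = -k/(k + 3)

Step 1: r(k) = (k + 3)/(k + 5).
Normal form (A,B,C) = (k + 3, k + 5, 1).
Solve (k + 3)·f(k+1) − (k + 4)·f(k) = 1.
d = 1 from the (1,1,0) case.
Solving with deg f ≤ 1: f(k) = k/3.
Certificate R = B(k−1)f/C = k*(k + 4)/3 gives s_k = -k/(k + 3).
Check: Δs_k = -3/(k**2 + 7*k + 12). ✓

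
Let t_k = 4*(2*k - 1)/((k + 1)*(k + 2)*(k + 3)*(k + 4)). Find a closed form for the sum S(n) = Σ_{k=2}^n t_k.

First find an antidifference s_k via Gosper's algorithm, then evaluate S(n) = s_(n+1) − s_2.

t_(k+1)/t_k = (k + 1)*(2*k + 1)/((k + 5)*(2*k - 1)).
Take A(k)=k + 1, B(k)=k + 5, C(k)=k - 1/2.
Key eq: (k + 1)·f(k+1) = (k + 4)·f(k) + (k - 1/2).
deg f ≤ 3 (via 1,1,1).
Solve for f: f(k) = -k/2 (degree 1 ≤ 3).
R(k) = B(k−1)·f(k)/C(k) = -k*(k + 4)/(2*k - 1); s_k = R·t_k = -4*k/((k + 1)*(k + 2)*(k + 3)).
Check: Δs_k = 4*(2*k - 1)/(k**4 + 10*k**3 + 35*k**2 + 50*k + 24). ✓
Evaluate: s_(n+1) = 4*(-n - 1)/(n**3 + 9*n**2 + 26*n + 24); subtract s_(2) = -2/15 ⇒ S(n) = 2*(n**3 + 9*n**2 - 4*n - 6)/(15*(n**3 + 9*n**2 + 26*n + 24)).

S(n) = 2*(n**3 + 9*n**2 - 4*n - 6)/(15*(n**3 + 9*n**2 + 26*n + 24))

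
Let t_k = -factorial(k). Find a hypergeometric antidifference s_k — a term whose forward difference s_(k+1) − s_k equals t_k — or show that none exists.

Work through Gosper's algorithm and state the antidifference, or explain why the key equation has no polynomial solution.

Compute t_(k+1)/t_k: get k + 1.
Normal form (A,B,C) = (k + 1, 1, 1).
Key eq: (k + 1)·f(k+1) = (1)·f(k) + (1).
Bound: deg f ≤ -1.
Negative degree bound (-1): no f exists, t_k not Gosper-summable.

no hypergeometric antidifference exists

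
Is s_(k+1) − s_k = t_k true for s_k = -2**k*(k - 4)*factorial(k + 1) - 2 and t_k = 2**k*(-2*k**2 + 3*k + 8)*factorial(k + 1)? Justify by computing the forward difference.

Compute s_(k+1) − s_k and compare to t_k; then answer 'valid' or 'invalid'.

Valid: the claim telescopes to t_k.

s_(k+1) = -2**(k + 1)*(k - 3)*factorial(k + 2) - 2
s_(k+1) − s_k = 2**k*(-2*k**2 + 3*k + 8)*factorial(k + 1)
(s_(k+1) − s_k) − t_k = 0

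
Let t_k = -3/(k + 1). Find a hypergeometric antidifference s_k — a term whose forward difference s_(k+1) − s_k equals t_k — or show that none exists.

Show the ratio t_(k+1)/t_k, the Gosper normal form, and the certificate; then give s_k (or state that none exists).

no hypergeometric antidifference exists

t_(k+1)/t_k = (k + 1)/(k + 2).
So A=k + 1 and B=k + 2, with C=1.
Need (k + 1)·f(k+1) − (k + 1)·f(k) = 1.
From deg A=1, deg B=1, deg C=0: d=0.
Generic f = c0 gives residual -1; -1 = 0 cannot hold, so t_k is not Gosper-summable.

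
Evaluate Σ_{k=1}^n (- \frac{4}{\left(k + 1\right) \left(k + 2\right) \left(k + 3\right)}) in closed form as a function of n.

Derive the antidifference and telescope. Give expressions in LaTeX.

S(n) = \frac{n \left(- n - 5\right)}{3 \left(n^{2} + 5 n + 6\right)}

Step 1: r(k) = (k + 1)/(k + 4).
So A=k + 1 and B=k + 4, with C=1.
Key eq: (k + 1)·f(k+1) = (k + 3)·f(k) + (1).
From deg A=1, deg B=1, deg C=0: d=2.
Solving with deg f ≤ 2: f(k) = k*(k + 3)/4.
R(k) = B(k−1)·f(k)/C(k) = k*(k + 3)**2/4; s_k = R·t_k = k*(-k - 3)/((k + 1)*(k + 2)).
Δs = -4/(k**3 + 6*k**2 + 11*k + 6), as required.
s_(n+1) = (-n**2 - 5*n - 4)/(n**2 + 5*n + 6) and s_(1) = -2/3, so S(n) = n*(-n - 5)/(3*(n**2 + 5*n + 6)).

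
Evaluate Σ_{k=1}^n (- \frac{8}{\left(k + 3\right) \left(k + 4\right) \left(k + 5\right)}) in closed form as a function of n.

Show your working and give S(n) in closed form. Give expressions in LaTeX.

r(k) = (k + 3)/(k + 6) after simplifying.
Take A(k)=k + 3, B(k)=k + 6, C(k)=1.
Need (k + 3)·f(k+1) − (k + 5)·f(k) = 1.
Degrees (1,1,0) ⇒ d ≤ 2.
Solving with deg f ≤ 2: f(k) = k*(k + 7)/24.
Certificate R = B(k−1)f/C = k*(k + 5)*(k + 7)/24 gives s_k = k*(-k - 7)/(3*(k + 3)*(k + 4)).
Δs = -8/(k**3 + 12*k**2 + 47*k + 60), as required.
Σ_(k=1)^n t_k = s_(n+1) − s_(1) = ((-n**2 - 9*n - 8)/(3*(n**2 + 9*n + 20))) − (-2/15), i.e. n*(-n - 9)/(5*(n**2 + 9*n + 20)).

S(n) = \frac{n \left(- n - 9\right)}{5 \left(n^{2} + 9 n + 20\right)}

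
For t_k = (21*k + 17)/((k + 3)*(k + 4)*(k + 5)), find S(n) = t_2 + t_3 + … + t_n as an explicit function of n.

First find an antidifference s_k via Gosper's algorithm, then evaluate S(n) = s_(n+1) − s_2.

The ratio is (k + 3)*(21*k + 38)/((k + 6)*(21*k + 17)).
Gosper form: A/B · C(k+1)/C(k) with A=k + 3, B=k + 6, C=k + 17/21.
Solve (k + 3)·f(k+1) − (k + 5)·f(k) = k + 17/21.
Degrees (1,1,1) ⇒ d ≤ 2.
Solve for f: f(k) = k*(10*k + 7)/63 (degree 2 ≤ 2).
Certificate R = B(k−1)f/C = k*(k + 5)*(10*k + 7)/(3*(21*k + 17)) gives s_k = k*(10*k + 7)/(3*(k + 3)*(k + 4)).
s_(k+1) − s_k = (21*k + 17)/(k**3 + 12*k**2 + 47*k + 60) = t_k.
Telescope: S(n) = s_(n+1) − s_(2) = (10*n**2 + 27*n + 17)/(3*(n**2 + 9*n + 20)) − (3/5) = (41*n**2 + 54*n - 95)/(15*(n**2 + 9*n + 20)).

S(n) = (41*n**2 + 54*n - 95)/(15*(n**2 + 9*n + 20))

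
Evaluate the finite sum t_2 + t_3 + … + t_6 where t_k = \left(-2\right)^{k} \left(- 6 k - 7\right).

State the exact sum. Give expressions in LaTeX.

Σ = -1940

Compute t_(k+1)/t_k: get 2*(-6*k - 13)/(6*k + 7).
Take A(k)=-2, B(k)=1, C(k)=k + 7/6.
Key eq: (-2)·f(k+1) = (1)·f(k) + (k + 7/6).
Degrees (0,0,1) ⇒ d ≤ 1.
A polynomial solution: f(k) = -(2*k + 1)/6.
Then R = B(k−1)f/C = -(2*k + 1)/(6*k + 7), so s_k = R(k)·t_k = (-2)**k*(2*k + 1).
s_(k+1) − s_k = (-2)**k*(-6*k - 7) = t_k.
Telescoping: Σ = s_(7) − s_(2) = -1920 − (20) = -1940.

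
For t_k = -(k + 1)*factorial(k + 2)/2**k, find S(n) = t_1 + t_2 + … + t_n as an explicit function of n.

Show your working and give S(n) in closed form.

Compute t_(k+1)/t_k: get (k + 2)*(k + 3)/(2*(k + 1)).
Factor: A=k/2 + 3/2; B=1; C=k + 1.
Key eq: (k/2 + 3/2)·f(k+1) = (1)·f(k) + (k + 1).
Bound: deg f ≤ 0.
Match coefficients ⇒ f(k) = 2.
So s_k = (B(k−1)f/C)·t_k = (2/(k + 1))·t_k = -2**(1 - k)*factorial(k + 2).
Δs = -(k + 1)*factorial(k + 2)/2**k, as required.
Σ_(k=1)^n t_k = s_(n+1) − s_(1) = (-factorial(n + 3)/2**n) − (-6), i.e. 6 - factorial(n + 3)/2**n.

S(n) = 6 - factorial(n + 3)/2**n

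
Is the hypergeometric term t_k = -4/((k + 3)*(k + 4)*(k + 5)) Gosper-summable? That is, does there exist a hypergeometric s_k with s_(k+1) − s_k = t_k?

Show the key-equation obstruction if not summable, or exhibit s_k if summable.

Ratio r(k) = (k + 3)/(k + 6).
Gosper form: A/B · C(k+1)/C(k) with A=k + 3, B=k + 6, C=1.
Set up (k + 3)·f(k+1) − (k + 5)·f(k) − (1) = 0.
deg f ≤ 2 (via 1,1,0).
Solve for f: f(k) = k*(k + 7)/24 (degree 2 ≤ 2).
Then R = B(k−1)f/C = k*(k + 5)*(k + 7)/24, so s_k = R(k)·t_k = k*(-k - 7)/(6*(k + 3)*(k + 4)).
s_(k+1) − s_k = -4/(k**3 + 12*k**2 + 47*k + 60) = t_k.

Yes. s_k = k*(-k - 7)/(6*(k + 3)*(k + 4)).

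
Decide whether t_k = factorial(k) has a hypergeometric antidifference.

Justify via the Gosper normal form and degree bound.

No. Not Gosper-summable.

t_(k+1)/t_k = k + 1.
Factor: A=k + 1; B=1; C=1.
Set up (k + 1)·f(k+1) − (1)·f(k) − (1) = 0.
Degrees (1,0,0) ⇒ d ≤ -1.
deg f ≤ -1 is impossible — no certificate.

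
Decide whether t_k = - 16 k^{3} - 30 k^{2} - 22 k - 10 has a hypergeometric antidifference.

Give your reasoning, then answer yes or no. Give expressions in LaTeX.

The ratio is (8*k**3 + 39*k**2 + 65*k + 39)/(8*k**3 + 15*k**2 + 11*k + 5).
Gosper form: A/B · C(k+1)/C(k) with A=1, B=1, C=k**3 + 15*k**2/8 + 11*k/8 + 5/8.
Need (1)·f(k+1) − (1)·f(k) = k**3 + 15*k**2/8 + 11*k/8 + 5/8.
Degrees (0,0,3) ⇒ d ≤ 4.
Match coefficients ⇒ f(k) = k*(2*k**3 + k**2 + 2)/8.
Then R = B(k−1)f/C = k*(2*k**3 + k**2 + 2)/(8*k**3 + 15*k**2 + 11*k + 5), so s_k = R(k)·t_k = 2*k*(-2*k**3 - k**2 - 2).
s_(k+1) − s_k = -16*k**3 - 30*k**2 - 22*k - 10 = t_k.

Yes. s_k = 2 k \left(- 2 k^{3} - k^{2} - 2\right).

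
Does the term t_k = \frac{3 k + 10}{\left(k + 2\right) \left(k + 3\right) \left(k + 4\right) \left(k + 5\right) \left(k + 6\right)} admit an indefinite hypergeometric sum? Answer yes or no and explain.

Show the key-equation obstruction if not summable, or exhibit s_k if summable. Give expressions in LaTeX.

r(k) = (k + 2)*(3*k + 13)/((k + 7)*(3*k + 10)) after simplifying.
Take A(k)=k + 2, B(k)=k + 7, C(k)=k + 10/3.
Set up (k + 2)·f(k+1) − (k + 6)·f(k) − (k + 10/3) = 0.
deg f ≤ 4 (via 1,1,1).
A polynomial solution: f(k) = k*(k + 3)*(k**2 + 11*k + 38)/120.
Certificate R = B(k−1)f/C = k*(k + 3)*(k + 6)*(k**2 + 11*k + 38)/(40*(3*k + 10)) gives s_k = k*(k**2 + 11*k + 38)/(40*(k**3 + 11*k**2 + 38*k + 40)).
s_(k+1) − s_k = (3*k + 10)/(k**5 + 20*k**4 + 155*k**3 + 580*k**2 + 1044*k + 720) = t_k.

Yes. s_k = \frac{k \left(k^{2} + 11 k + 38\right)}{40 \left(k^{3} + 11 k^{2} + 38 k + 40\right)}.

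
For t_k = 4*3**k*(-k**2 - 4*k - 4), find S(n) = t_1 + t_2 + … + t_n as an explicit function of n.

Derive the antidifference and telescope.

Step 1: r(k) = 3*(k**2 + 6*k + 9)/(k**2 + 4*k + 4).
A = 3, B = 1, C = k**2 + 4*k + 4.
Key eq: (3)·f(k+1) = (1)·f(k) + (k**2 + 4*k + 4).
Bound: deg f ≤ 2.
A polynomial solution: f(k) = (k**2 + k + 1)/2.
Then R = B(k−1)f/C = (k**2 + k + 1)/(2*(k + 2)**2), so s_k = R(k)·t_k = 2*3**k*(-k**2 - k - 1).
Δs = 4*3**k*(-k**2 - 4*k - 4), as required.
Σ_(k=1)^n t_k = s_(n+1) − s_(1) = (6*3**n*(-n**2 - 3*n - 3)) − (-18), i.e. -6*3**n*n**2 - 18*3**n*n - 18*3**n + 18.

S(n) = -6*3**n*n**2 - 18*3**n*n - 18*3**n + 18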